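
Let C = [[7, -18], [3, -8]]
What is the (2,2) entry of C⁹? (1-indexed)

tr C = -1 and det C = -2, so the characteristic polynomial is λ² − (-1)λ + (-2) with roots 1 and -2.
Eigenvectors give P = [[3, -2], [1, -1]] with P⁻¹ = [[1, -2], [1, -3]], and C = P·diag(1, -2)·P⁻¹.
Then C⁹ = P·diag(1, -512)·P⁻¹ = [[3, 1024], [1, 512]] · [[1, -2], [1, -3]] = [[1027, -3078], [513, -1538]].

-1538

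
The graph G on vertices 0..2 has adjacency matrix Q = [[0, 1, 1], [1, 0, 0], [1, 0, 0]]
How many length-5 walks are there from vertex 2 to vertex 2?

0

The number of length-5 walks from vertex 2 to vertex 2 is entry (2,2) of Q⁵, where Q is the adjacency matrix.
Q² = [[2, 0, 0], [0, 1, 1], [0, 1, 1]]
Q³ = [[0, 2, 2], [2, 0, 0], [2, 0, 0]]
Q⁴ = [[4, 0, 0], [0, 2, 2], [0, 2, 2]]
Q⁵ = [[0, 4, 4], [4, 0, 0], [4, 0, 0]]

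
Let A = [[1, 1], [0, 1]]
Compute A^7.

A = I + N where N = [[0, 1], [0, 0]] is strictly upper-triangular, so N^2 = 0.
(I + N)^7 = I + 7·N = [[1, 7], [0, 1]].

[[1, 7], [0, 1]]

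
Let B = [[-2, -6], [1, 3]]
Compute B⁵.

[[-2, -6], [1, 3]]

B² = B (a projection; rank 1, trace 1), so B⁵ = B.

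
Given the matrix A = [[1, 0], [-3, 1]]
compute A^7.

A = I + N where N = [[0, 0], [-3, 0]] is strictly lower-triangular, so N^2 = 0.
(I + N)^7 = I + 7·N = [[1, 0], [-21, 1]].

[[1, 0], [-21, 1]]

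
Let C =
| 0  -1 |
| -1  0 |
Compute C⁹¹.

[[0, -1], [-1, 0]]

C² = I (check: tr C = 0 and det C = -1), so C⁹¹ = C since 91 is odd.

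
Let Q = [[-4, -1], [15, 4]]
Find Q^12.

Q² = I (check: tr Q = 0 and det Q = -1), so Q^12 = I since 12 is even.

[[1, 0], [0, 1]]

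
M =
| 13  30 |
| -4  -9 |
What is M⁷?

[[13117, 32790], [-4372, -10929]]

tr M = 4 and det M = 3, so the characteristic polynomial is λ² − (4)λ + (3) with roots 1 and 3.
Eigenvectors give P = [[-5, -3], [2, 1]] with P⁻¹ = [[1, 3], [-2, -5]], and M = P·diag(1, 3)·P⁻¹.
Then M⁷ = P·diag(1, 2187)·P⁻¹ = [[-5, -6561], [2, 2187]] · [[1, 3], [-2, -5]] = [[13117, 32790], [-4372, -10929]].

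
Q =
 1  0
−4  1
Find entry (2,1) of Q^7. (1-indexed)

Q = I + N where N = [[0, 0], [−4, 0]] is strictly lower-triangular, so N^2 = 0.
(I + N)^7 = I + 7·N = [[1, 0], [−28, 1]].

−28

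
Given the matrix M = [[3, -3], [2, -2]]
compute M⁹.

[[3, -3], [2, -2]]

M² = M (a projection; rank 1, trace 1), so M⁹ = M.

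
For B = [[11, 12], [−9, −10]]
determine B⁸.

tr B = 1 and det B = −2, so the characteristic polynomial is λ² − (1)λ + (−2) with roots −1 and 2.
Eigenvectors give P = [[−1, −4], [1, 3]] with P⁻¹ = [[3, 4], [−1, −1]], and B = P·diag(−1, 2)·P⁻¹.
Then B⁸ = P·diag(1, 256)·P⁻¹ = [[−1, −1024], [1, 768]] · [[3, 4], [−1, −1]] = [[1021, 1020], [−765, −764]].

[[1021, 1020], [−765, −764]]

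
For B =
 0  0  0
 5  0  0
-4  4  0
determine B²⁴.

[[0, 0, 0], [0, 0, 0], [0, 0, 0]]

B is strictly triangular, hence nilpotent: B³ = 0, so B²⁴ = 0.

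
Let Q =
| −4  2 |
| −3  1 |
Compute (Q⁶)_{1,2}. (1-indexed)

tr Q = −3 and det Q = 2, so the characteristic polynomial is λ² − (−3)λ + (2) with roots −2 and −1.
Eigenvectors give P = [[−1, 2], [−1, 3]] with P⁻¹ = [[−3, 2], [−1, 1]], and Q = P·diag(−2, −1)·P⁻¹.
Then Q⁶ = P·diag(64, 1)·P⁻¹ = [[−64, 2], [−64, 3]] · [[−3, 2], [−1, 1]] = [[190, −126], [189, −125]].

−126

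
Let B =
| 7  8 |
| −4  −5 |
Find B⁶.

tr B = 2 and det B = −3, so the characteristic polynomial is λ² − (2)λ + (−3) with roots −1 and 3.
Eigenvectors give P = [[−1, 2], [1, −1]] with P⁻¹ = [[1, 2], [1, 1]], and B = P·diag(−1, 3)·P⁻¹.
Then B⁶ = P·diag(1, 729)·P⁻¹ = [[−1, 1458], [1, −729]] · [[1, 2], [1, 1]] = [[1457, 1456], [−728, −727]].

[[1457, 1456], [−728, −727]]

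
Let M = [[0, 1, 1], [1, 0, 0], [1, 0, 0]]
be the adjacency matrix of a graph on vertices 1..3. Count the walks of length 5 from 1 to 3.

The number of length-5 walks from vertex 1 to vertex 3 is entry (1,3) of M⁵, where M is the adjacency matrix.
M² = [[2, 0, 0], [0, 1, 1], [0, 1, 1]]
M³ = [[0, 2, 2], [2, 0, 0], [2, 0, 0]]
M⁴ = [[4, 0, 0], [0, 2, 2], [0, 2, 2]]
M⁵ = [[0, 4, 4], [4, 0, 0], [4, 0, 0]]

4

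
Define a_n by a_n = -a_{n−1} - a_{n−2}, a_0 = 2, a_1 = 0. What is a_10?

With companion matrix M = [[-1, -1], [1, 0]], [a_n, a_{n−1}]ᵀ = M·[a_{n−1}, a_{n−2}]ᵀ, so [a_10, a_9]ᵀ = M⁹·[a_1, a_0]ᵀ.
M⁹ = [[1, 0], [0, 1]], giving [a_10, a_9]ᵀ = [[0], [2]].

0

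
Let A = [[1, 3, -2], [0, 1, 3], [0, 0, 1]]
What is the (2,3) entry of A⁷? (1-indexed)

A = I + N where N = [[0, 3, -2], [0, 0, 3], [0, 0, 0]] is strictly upper-triangular, so N³ = 0.
(I + N)⁷ = I + 7·N + 21·N² = [[1, 21, 175], [0, 1, 21], [0, 0, 1]].

21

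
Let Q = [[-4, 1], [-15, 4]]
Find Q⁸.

Q² = I (check: tr Q = 0 and det Q = -1), so Q⁸ = I since 8 is even.

[[1, 0], [0, 1]]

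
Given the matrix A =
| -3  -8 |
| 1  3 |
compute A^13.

A² = I (check: tr A = 0 and det A = -1), so A^13 = A since 13 is odd.

[[-3, -8], [1, 3]]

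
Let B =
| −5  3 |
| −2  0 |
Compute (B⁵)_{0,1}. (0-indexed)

633

tr B = −5 and det B = 6, so the characteristic polynomial is λ² − (−5)λ + (6) with roots −3 and −2.
Eigenvectors give P = [[3, −1], [2, −1]] with P⁻¹ = [[1, −1], [2, −3]], and B = P·diag(−3, −2)·P⁻¹.
Then B⁵ = P·diag(−243, −32)·P⁻¹ = [[−729, 32], [−486, 32]] · [[1, −1], [2, −3]] = [[−665, 633], [−422, 390]].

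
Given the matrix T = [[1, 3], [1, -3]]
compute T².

[[4, -6], [-2, 12]]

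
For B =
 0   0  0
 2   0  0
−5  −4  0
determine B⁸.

B is strictly triangular, hence nilpotent: B³ = 0, so B⁸ = 0.

[[0, 0, 0], [0, 0, 0], [0, 0, 0]]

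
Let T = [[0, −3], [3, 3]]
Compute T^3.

T^2 = [[−9, −9], [9, 0]]
T^3 = [[−27, 0], [0, −27]]

[[−27, 0], [0, −27]]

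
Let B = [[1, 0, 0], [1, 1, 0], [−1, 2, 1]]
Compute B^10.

B = I + N where N = [[0, 0, 0], [1, 0, 0], [−1, 2, 0]] is strictly lower-triangular, so N^3 = 0.
(I + N)^10 = I + 10·N + 45·N^2 = [[1, 0, 0], [10, 1, 0], [80, 20, 1]].

[[1, 0, 0], [10, 1, 0], [80, 20, 1]]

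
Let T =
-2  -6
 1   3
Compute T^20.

T² = T (a projection; rank 1, trace 1), so T^20 = T.

[[-2, -6], [1, 3]]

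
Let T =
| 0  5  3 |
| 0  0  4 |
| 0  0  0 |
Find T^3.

[[0, 0, 0], [0, 0, 0], [0, 0, 0]]

T is strictly triangular, hence nilpotent: T^3 = 0, so T^3 = 0.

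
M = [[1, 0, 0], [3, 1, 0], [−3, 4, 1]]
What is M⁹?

[[1, 0, 0], [27, 1, 0], [405, 36, 1]]

M = I + N where N = [[0, 0, 0], [3, 0, 0], [−3, 4, 0]] is strictly lower-triangular, so N³ = 0.
(I + N)⁹ = I + 9·N + 36·N² = [[1, 0, 0], [27, 1, 0], [405, 36, 1]].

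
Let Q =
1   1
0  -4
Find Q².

[[1, -3], [0, 16]]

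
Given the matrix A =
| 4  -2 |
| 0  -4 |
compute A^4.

A^2 = [[16, 0], [0, 16]]
A^3 = [[64, -32], [0, -64]]
A^4 = [[256, 0], [0, 256]]

[[256, 0], [0, 256]]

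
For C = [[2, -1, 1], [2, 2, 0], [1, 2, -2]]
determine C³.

[[2, -7, 3], [22, 0, 4], [11, 4, -6]]

C² = [[3, -2, 0], [8, 2, 2], [4, -1, 5]]
C³ = [[2, -7, 3], [22, 0, 4], [11, 4, -6]]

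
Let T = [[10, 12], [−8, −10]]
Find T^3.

tr T = 0 and det T = −4, so the characteristic polynomial is λ² − (0)λ + (−4) with roots −2 and 2.
Eigenvectors give P = [[−1, 3], [1, −2]] with P⁻¹ = [[2, 3], [1, 1]], and T = P·diag(−2, 2)·P⁻¹.
Then T^3 = P·diag(−8, 8)·P⁻¹ = [[8, 24], [−8, −16]] · [[2, 3], [1, 1]] = [[40, 48], [−32, −40]].

[[40, 48], [−32, −40]]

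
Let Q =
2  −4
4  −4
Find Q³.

Q² = [[−12, 8], [−8, 0]]
Q³ = [[8, 16], [−16, 32]]

[[8, 16], [−16, 32]]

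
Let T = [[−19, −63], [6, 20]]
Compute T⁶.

[[−377, −1323], [126, 442]]

tr T = 1 and det T = −2, so the characteristic polynomial is λ² − (1)λ + (−2) with roots 2 and −1.
Eigenvectors give P = [[−3, 7], [1, −2]] with P⁻¹ = [[2, 7], [1, 3]], and T = P·diag(2, −1)·P⁻¹.
Then T⁶ = P·diag(64, 1)·P⁻¹ = [[−192, 7], [64, −2]] · [[2, 7], [1, 3]] = [[−377, −1323], [126, 442]].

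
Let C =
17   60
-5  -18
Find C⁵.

[[857, 3300], [-275, -1068]]

tr C = -1 and det C = -6, so the characteristic polynomial is λ² − (-1)λ + (-6) with roots -3 and 2.
Eigenvectors give P = [[3, 4], [-1, -1]] with P⁻¹ = [[-1, -4], [1, 3]], and C = P·diag(-3, 2)·P⁻¹.
Then C⁵ = P·diag(-243, 32)·P⁻¹ = [[-729, 128], [243, -32]] · [[-1, -4], [1, 3]] = [[857, 3300], [-275, -1068]].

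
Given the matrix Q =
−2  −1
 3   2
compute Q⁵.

[[−2, −1], [3, 2]]

Q² = I (check: tr Q = 0 and det Q = −1), so Q⁵ = Q since 5 is odd.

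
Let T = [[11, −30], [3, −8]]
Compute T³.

tr T = 3 and det T = 2, so the characteristic polynomial is λ² − (3)λ + (2) with roots 2 and 1.
Eigenvectors give P = [[10, 3], [3, 1]] with P⁻¹ = [[1, −3], [−3, 10]], and T = P·diag(2, 1)·P⁻¹.
Then T³ = P·diag(8, 1)·P⁻¹ = [[80, 3], [24, 1]] · [[1, −3], [−3, 10]] = [[71, −210], [21, −62]].

[[71, −210], [21, −62]]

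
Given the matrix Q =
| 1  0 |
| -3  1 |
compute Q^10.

Q = I + N where N = [[0, 0], [-3, 0]] is strictly lower-triangular, so N^2 = 0.
(I + N)^10 = I + 10·N = [[1, 0], [-30, 1]].

[[1, 0], [-30, 1]]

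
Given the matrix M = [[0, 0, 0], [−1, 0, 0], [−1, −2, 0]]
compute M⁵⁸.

[[0, 0, 0], [0, 0, 0], [0, 0, 0]]

M is strictly triangular, hence nilpotent: M³ = 0, so M⁵⁸ = 0.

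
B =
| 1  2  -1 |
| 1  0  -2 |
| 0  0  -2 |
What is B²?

[[3, 2, -3], [1, 2, 3], [0, 0, 4]]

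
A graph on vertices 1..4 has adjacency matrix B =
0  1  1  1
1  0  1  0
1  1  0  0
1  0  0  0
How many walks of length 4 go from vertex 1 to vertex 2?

The number of length-4 walks from vertex 1 to vertex 2 is entry (1,2) of B^4, where B is the adjacency matrix.
B^2 = [[3, 1, 1, 0], [1, 2, 1, 1], [1, 1, 2, 1], [0, 1, 1, 1]]
B^3 = [[2, 4, 4, 3], [4, 2, 3, 1], [4, 3, 2, 1], [3, 1, 1, 0]]
B^4 = [[11, 6, 6, 2], [6, 7, 6, 4], [6, 6, 7, 4], [2, 4, 4, 3]]

6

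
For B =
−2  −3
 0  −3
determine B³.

B² = [[4, 15], [0, 9]]
B³ = [[−8, −57], [0, −27]]

[[−8, −57], [0, −27]]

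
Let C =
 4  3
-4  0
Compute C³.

C² = [[4, 12], [-16, -12]]
C³ = [[-32, 12], [-16, -48]]

[[-32, 12], [-16, -48]]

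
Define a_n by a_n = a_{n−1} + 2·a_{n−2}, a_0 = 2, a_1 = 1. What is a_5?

With companion matrix M = [[1, 2], [1, 0]], [a_n, a_{n−1}]ᵀ = M·[a_{n−1}, a_{n−2}]ᵀ, so [a_5, a_4]ᵀ = M⁴·[a_1, a_0]ᵀ.
M⁴ = [[11, 10], [5, 6]], giving [a_5, a_4]ᵀ = [[31], [17]].

31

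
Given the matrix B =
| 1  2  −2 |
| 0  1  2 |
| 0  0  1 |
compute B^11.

[[1, 22, 198], [0, 1, 22], [0, 0, 1]]

B = I + N where N = [[0, 2, −2], [0, 0, 2], [0, 0, 0]] is strictly upper-triangular, so N^3 = 0.
(I + N)^11 = I + 11·N + 55·N^2 = [[1, 22, 198], [0, 1, 22], [0, 0, 1]].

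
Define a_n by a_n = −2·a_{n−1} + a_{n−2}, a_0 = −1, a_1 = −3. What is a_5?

With companion matrix C = [[−2, 1], [1, 0]], [a_n, a_{n−1}]ᵀ = C·[a_{n−1}, a_{n−2}]ᵀ, so [a_5, a_4]ᵀ = C⁴·[a_1, a_0]ᵀ.
C⁴ = [[29, −12], [−12, 5]], giving [a_5, a_4]ᵀ = [[−75], [31]].

−75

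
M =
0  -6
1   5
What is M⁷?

tr M = 5 and det M = 6, so the characteristic polynomial is λ² − (5)λ + (6) with roots 3 and 2.
Eigenvectors give P = [[2, -3], [-1, 1]] with P⁻¹ = [[-1, -3], [-1, -2]], and M = P·diag(3, 2)·P⁻¹.
Then M⁷ = P·diag(2187, 128)·P⁻¹ = [[4374, -384], [-2187, 128]] · [[-1, -3], [-1, -2]] = [[-3990, -12354], [2059, 6305]].

[[-3990, -12354], [2059, 6305]]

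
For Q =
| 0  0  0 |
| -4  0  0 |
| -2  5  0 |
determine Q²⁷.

Q is strictly triangular, hence nilpotent: Q³ = 0, so Q²⁷ = 0.

[[0, 0, 0], [0, 0, 0], [0, 0, 0]]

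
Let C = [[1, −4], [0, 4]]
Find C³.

C² = [[1, −20], [0, 16]]
C³ = [[1, −84], [0, 64]]

[[1, −84], [0, 64]]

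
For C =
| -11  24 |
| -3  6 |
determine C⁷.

tr C = -5 and det C = 6, so the characteristic polynomial is λ² − (-5)λ + (6) with roots -2 and -3.
Eigenvectors give P = [[-8, 3], [-3, 1]] with P⁻¹ = [[1, -3], [3, -8]], and C = P·diag(-2, -3)·P⁻¹.
Then C⁷ = P·diag(-128, -2187)·P⁻¹ = [[1024, -6561], [384, -2187]] · [[1, -3], [3, -8]] = [[-18659, 49416], [-6177, 16344]].

[[-18659, 49416], [-6177, 16344]]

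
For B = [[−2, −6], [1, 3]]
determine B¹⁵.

B² = B (a projection; rank 1, trace 1), so B¹⁵ = B.

[[−2, −6], [1, 3]]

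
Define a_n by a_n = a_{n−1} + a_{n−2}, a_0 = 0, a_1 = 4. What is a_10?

With companion matrix A = [[1, 1], [1, 0]], [a_n, a_{n−1}]ᵀ = A·[a_{n−1}, a_{n−2}]ᵀ, so [a_10, a_9]ᵀ = A⁹·[a_1, a_0]ᵀ.
A⁹ = [[55, 34], [34, 21]], giving [a_10, a_9]ᵀ = [[220], [136]].

220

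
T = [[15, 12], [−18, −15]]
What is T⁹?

[[98415, 78732], [−118098, −98415]]

tr T = 0 and det T = −9, so the characteristic polynomial is λ² − (0)λ + (−9) with roots −3 and 3.
Eigenvectors give P = [[−2, 1], [3, −1]] with P⁻¹ = [[1, 1], [3, 2]], and T = P·diag(−3, 3)·P⁻¹.
Then T⁹ = P·diag(−19683, 19683)·P⁻¹ = [[39366, 19683], [−59049, −19683]] · [[1, 1], [3, 2]] = [[98415, 78732], [−118098, −98415]].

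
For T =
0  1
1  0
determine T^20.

T² = I (check: tr T = 0 and det T = −1), so T^20 = I since 20 is even.

[[1, 0], [0, 1]]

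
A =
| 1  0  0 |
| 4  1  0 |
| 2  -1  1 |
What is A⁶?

[[1, 0, 0], [24, 1, 0], [-48, -6, 1]]

A = I + N where N = [[0, 0, 0], [4, 0, 0], [2, -1, 0]] is strictly lower-triangular, so N³ = 0.
(I + N)⁶ = I + 6·N + 15·N² = [[1, 0, 0], [24, 1, 0], [-48, -6, 1]].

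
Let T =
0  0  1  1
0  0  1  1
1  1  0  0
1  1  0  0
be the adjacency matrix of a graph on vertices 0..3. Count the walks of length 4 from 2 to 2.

8

The number of length-4 walks from vertex 2 to vertex 2 is entry (2,2) of T^4, where T is the adjacency matrix.
T^2 = [[2, 2, 0, 0], [2, 2, 0, 0], [0, 0, 2, 2], [0, 0, 2, 2]]
T^3 = [[0, 0, 4, 4], [0, 0, 4, 4], [4, 4, 0, 0], [4, 4, 0, 0]]
T^4 = [[8, 8, 0, 0], [8, 8, 0, 0], [0, 0, 8, 8], [0, 0, 8, 8]]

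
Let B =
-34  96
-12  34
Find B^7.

[[-2176, 6144], [-768, 2176]]

tr B = 0 and det B = -4, so the characteristic polynomial is λ² − (0)λ + (-4) with roots -2 and 2.
Eigenvectors give P = [[3, -8], [1, -3]] with P⁻¹ = [[3, -8], [1, -3]], and B = P·diag(-2, 2)·P⁻¹.
Then B^7 = P·diag(-128, 128)·P⁻¹ = [[-384, -1024], [-128, -384]] · [[3, -8], [1, -3]] = [[-2176, 6144], [-768, 2176]].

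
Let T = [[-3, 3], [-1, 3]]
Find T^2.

[[6, 0], [0, 6]]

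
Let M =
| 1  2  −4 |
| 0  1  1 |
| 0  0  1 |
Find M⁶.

M = I + N where N = [[0, 2, −4], [0, 0, 1], [0, 0, 0]] is strictly upper-triangular, so N³ = 0.
(I + N)⁶ = I + 6·N + 15·N² = [[1, 12, 6], [0, 1, 6], [0, 0, 1]].

[[1, 12, 6], [0, 1, 6], [0, 0, 1]]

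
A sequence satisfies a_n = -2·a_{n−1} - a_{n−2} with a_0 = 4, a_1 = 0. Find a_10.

With companion matrix T = [[-2, -1], [1, 0]], [a_n, a_{n−1}]ᵀ = T·[a_{n−1}, a_{n−2}]ᵀ, so [a_10, a_9]ᵀ = T⁹·[a_1, a_0]ᵀ.
T⁹ = [[-10, -9], [9, 8]], giving [a_10, a_9]ᵀ = [[-36], [32]].

-36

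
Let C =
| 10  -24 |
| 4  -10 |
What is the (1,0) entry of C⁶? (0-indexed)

tr C = 0 and det C = -4, so the characteristic polynomial is λ² − (0)λ + (-4) with roots 2 and -2.
Eigenvectors give P = [[3, -2], [1, -1]] with P⁻¹ = [[1, -2], [1, -3]], and C = P·diag(2, -2)·P⁻¹.
Then C⁶ = P·diag(64, 64)·P⁻¹ = [[192, -128], [64, -64]] · [[1, -2], [1, -3]] = [[64, 0], [0, 64]].

0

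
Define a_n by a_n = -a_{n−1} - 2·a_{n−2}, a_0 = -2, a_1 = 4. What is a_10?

-24

With companion matrix Q = [[-1, -2], [1, 0]], [a_n, a_{n−1}]ᵀ = Q·[a_{n−1}, a_{n−2}]ᵀ, so [a_10, a_9]ᵀ = Q^9·[a_1, a_0]ᵀ.
Q^9 = [[11, 34], [-17, -6]], giving [a_10, a_9]ᵀ = [[-24], [-56]].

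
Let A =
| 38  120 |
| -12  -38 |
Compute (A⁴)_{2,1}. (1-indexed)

tr A = 0 and det A = -4, so the characteristic polynomial is λ² − (0)λ + (-4) with roots -2 and 2.
Eigenvectors give P = [[-3, 10], [1, -3]] with P⁻¹ = [[3, 10], [1, 3]], and A = P·diag(-2, 2)·P⁻¹.
Then A⁴ = P·diag(16, 16)·P⁻¹ = [[-48, 160], [16, -48]] · [[3, 10], [1, 3]] = [[16, 0], [0, 16]].

0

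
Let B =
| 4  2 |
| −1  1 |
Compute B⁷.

tr B = 5 and det B = 6, so the characteristic polynomial is λ² − (5)λ + (6) with roots 3 and 2.
Eigenvectors give P = [[2, −1], [−1, 1]] with P⁻¹ = [[1, 1], [1, 2]], and B = P·diag(3, 2)·P⁻¹.
Then B⁷ = P·diag(2187, 128)·P⁻¹ = [[4374, −128], [−2187, 128]] · [[1, 1], [1, 2]] = [[4246, 4118], [−2059, −1931]].

[[4246, 4118], [−2059, −1931]]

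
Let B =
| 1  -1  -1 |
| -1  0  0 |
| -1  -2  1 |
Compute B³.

B² = [[3, 1, -2], [-1, 1, 1], [0, -1, 2]]
B³ = [[4, 1, -5], [-3, -1, 2], [-1, -4, 2]]

[[4, 1, -5], [-3, -1, 2], [-1, -4, 2]]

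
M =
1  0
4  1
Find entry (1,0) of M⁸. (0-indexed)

32

M = I + N where N = [[0, 0], [4, 0]] is strictly lower-triangular, so N² = 0.
(I + N)⁸ = I + 8·N = [[1, 0], [32, 1]].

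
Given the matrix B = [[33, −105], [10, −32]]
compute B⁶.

tr B = 1 and det B = −6, so the characteristic polynomial is λ² − (1)λ + (−6) with roots −2 and 3.
Eigenvectors give P = [[−3, 7], [−1, 2]] with P⁻¹ = [[2, −7], [1, −3]], and B = P·diag(−2, 3)·P⁻¹.
Then B⁶ = P·diag(64, 729)·P⁻¹ = [[−192, 5103], [−64, 1458]] · [[2, −7], [1, −3]] = [[4719, −13965], [1330, −3926]].

[[4719, −13965], [1330, −3926]]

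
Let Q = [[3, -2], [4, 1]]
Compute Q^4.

[[-127, 48], [-96, -79]]

Q^2 = [[1, -8], [16, -7]]
Q^3 = [[-29, -10], [20, -39]]
Q^4 = [[-127, 48], [-96, -79]]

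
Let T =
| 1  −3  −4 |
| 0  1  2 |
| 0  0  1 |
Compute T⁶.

[[1, −18, −114], [0, 1, 12], [0, 0, 1]]

T = I + N where N = [[0, −3, −4], [0, 0, 2], [0, 0, 0]] is strictly upper-triangular, so N³ = 0.
(I + N)⁶ = I + 6·N + 15·N² = [[1, −18, −114], [0, 1, 12], [0, 0, 1]].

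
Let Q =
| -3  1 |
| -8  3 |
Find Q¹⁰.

Q² = I (check: tr Q = 0 and det Q = -1), so Q¹⁰ = I since 10 is even.

[[1, 0], [0, 1]]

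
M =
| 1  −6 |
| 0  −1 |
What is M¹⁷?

[[1, −6], [0, −1]]

M² = I (check: tr M = 0 and det M = −1), so M¹⁷ = M since 17 is odd.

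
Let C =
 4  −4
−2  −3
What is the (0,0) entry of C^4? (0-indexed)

C^2 = [[24, −4], [−2, 17]]
C^3 = [[104, −84], [−42, −43]]
C^4 = [[584, −164], [−82, 297]]

584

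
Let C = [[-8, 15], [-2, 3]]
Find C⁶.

tr C = -5 and det C = 6, so the characteristic polynomial is λ² − (-5)λ + (6) with roots -2 and -3.
Eigenvectors give P = [[5, 3], [2, 1]] with P⁻¹ = [[-1, 3], [2, -5]], and C = P·diag(-2, -3)·P⁻¹.
Then C⁶ = P·diag(64, 729)·P⁻¹ = [[320, 2187], [128, 729]] · [[-1, 3], [2, -5]] = [[4054, -9975], [1330, -3261]].

[[4054, -9975], [1330, -3261]]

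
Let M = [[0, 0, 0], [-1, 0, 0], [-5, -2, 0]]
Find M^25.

M is strictly triangular, hence nilpotent: M^3 = 0, so M^25 = 0.

[[0, 0, 0], [0, 0, 0], [0, 0, 0]]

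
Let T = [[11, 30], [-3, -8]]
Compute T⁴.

[[151, 450], [-45, -134]]

tr T = 3 and det T = 2, so the characteristic polynomial is λ² − (3)λ + (2) with roots 1 and 2.
Eigenvectors give P = [[-3, 10], [1, -3]] with P⁻¹ = [[3, 10], [1, 3]], and T = P·diag(1, 2)·P⁻¹.
Then T⁴ = P·diag(1, 16)·P⁻¹ = [[-3, 160], [1, -48]] · [[3, 10], [1, 3]] = [[151, 450], [-45, -134]].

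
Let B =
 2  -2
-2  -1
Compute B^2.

[[8, -2], [-2, 5]]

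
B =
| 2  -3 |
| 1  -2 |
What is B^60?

B² = I (check: tr B = 0 and det B = -1), so B^60 = I since 60 is even.

[[1, 0], [0, 1]]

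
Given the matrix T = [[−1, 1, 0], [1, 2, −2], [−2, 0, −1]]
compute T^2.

[[2, 1, −2], [5, 5, −2], [4, −2, 1]]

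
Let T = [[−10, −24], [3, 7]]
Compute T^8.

[[2296, 6120], [−765, −2039]]

tr T = −3 and det T = 2, so the characteristic polynomial is λ² − (−3)λ + (2) with roots −1 and −2.
Eigenvectors give P = [[8, −3], [−3, 1]] with P⁻¹ = [[−1, −3], [−3, −8]], and T = P·diag(−1, −2)·P⁻¹.
Then T^8 = P·diag(1, 256)·P⁻¹ = [[8, −768], [−3, 256]] · [[−1, −3], [−3, −8]] = [[2296, 6120], [−765, −2039]].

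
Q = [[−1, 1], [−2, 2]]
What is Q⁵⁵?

[[−1, 1], [−2, 2]]

Q² = Q (a projection; rank 1, trace 1), so Q⁵⁵ = Q.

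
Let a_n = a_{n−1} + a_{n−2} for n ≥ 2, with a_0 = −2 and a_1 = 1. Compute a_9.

With companion matrix A = [[1, 1], [1, 0]], [a_n, a_{n−1}]ᵀ = A·[a_{n−1}, a_{n−2}]ᵀ, so [a_9, a_8]ᵀ = A⁸·[a_1, a_0]ᵀ.
A⁸ = [[34, 21], [21, 13]], giving [a_9, a_8]ᵀ = [[−8], [−5]].

−8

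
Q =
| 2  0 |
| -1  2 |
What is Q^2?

[[4, 0], [-4, 4]]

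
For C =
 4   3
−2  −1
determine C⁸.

[[766, 765], [−510, −509]]

tr C = 3 and det C = 2, so the characteristic polynomial is λ² − (3)λ + (2) with roots 2 and 1.
Eigenvectors give P = [[3, −1], [−2, 1]] with P⁻¹ = [[1, 1], [2, 3]], and C = P·diag(2, 1)·P⁻¹.
Then C⁸ = P·diag(256, 1)·P⁻¹ = [[768, −1], [−512, 1]] · [[1, 1], [2, 3]] = [[766, 765], [−510, −509]].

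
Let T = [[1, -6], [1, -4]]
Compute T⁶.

[[-125, 378], [-63, 190]]

tr T = -3 and det T = 2, so the characteristic polynomial is λ² − (-3)λ + (2) with roots -2 and -1.
Eigenvectors give P = [[-2, 3], [-1, 1]] with P⁻¹ = [[1, -3], [1, -2]], and T = P·diag(-2, -1)·P⁻¹.
Then T⁶ = P·diag(64, 1)·P⁻¹ = [[-128, 3], [-64, 1]] · [[1, -3], [1, -2]] = [[-125, 378], [-63, 190]].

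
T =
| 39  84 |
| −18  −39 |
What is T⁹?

tr T = 0 and det T = −9, so the characteristic polynomial is λ² − (0)λ + (−9) with roots −3 and 3.
Eigenvectors give P = [[−2, 7], [1, −3]] with P⁻¹ = [[3, 7], [1, 2]], and T = P·diag(−3, 3)·P⁻¹.
Then T⁹ = P·diag(−19683, 19683)·P⁻¹ = [[39366, 137781], [−19683, −59049]] · [[3, 7], [1, 2]] = [[255879, 551124], [−118098, −255879]].

[[255879, 551124], [−118098, −255879]]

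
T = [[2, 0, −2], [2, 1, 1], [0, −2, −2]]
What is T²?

[[4, 4, 0], [6, −1, −5], [−4, 2, 2]]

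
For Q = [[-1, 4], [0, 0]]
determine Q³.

Q² = [[1, -4], [0, 0]]
Q³ = [[-1, 4], [0, 0]]

[[-1, 4], [0, 0]]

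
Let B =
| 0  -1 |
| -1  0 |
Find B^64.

[[1, 0], [0, 1]]

B² = I (check: tr B = 0 and det B = -1), so B^64 = I since 64 is even.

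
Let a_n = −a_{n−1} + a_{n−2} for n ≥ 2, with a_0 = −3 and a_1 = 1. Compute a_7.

With companion matrix B = [[−1, 1], [1, 0]], [a_n, a_{n−1}]ᵀ = B·[a_{n−1}, a_{n−2}]ᵀ, so [a_7, a_6]ᵀ = B⁶·[a_1, a_0]ᵀ.
B⁶ = [[13, −8], [−8, 5]], giving [a_7, a_6]ᵀ = [[37], [−23]].

37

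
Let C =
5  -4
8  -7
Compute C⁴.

tr C = -2 and det C = -3, so the characteristic polynomial is λ² − (-2)λ + (-3) with roots -3 and 1.
Eigenvectors give P = [[1, 1], [2, 1]] with P⁻¹ = [[-1, 1], [2, -1]], and C = P·diag(-3, 1)·P⁻¹.
Then C⁴ = P·diag(81, 1)·P⁻¹ = [[81, 1], [162, 1]] · [[-1, 1], [2, -1]] = [[-79, 80], [-160, 161]].

[[-79, 80], [-160, 161]]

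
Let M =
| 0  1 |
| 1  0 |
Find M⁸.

M² = I (check: tr M = 0 and det M = −1), so M⁸ = I since 8 is even.

[[1, 0], [0, 1]]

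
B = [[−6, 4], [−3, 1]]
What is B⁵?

tr B = −5 and det B = 6, so the characteristic polynomial is λ² − (−5)λ + (6) with roots −2 and −3.
Eigenvectors give P = [[1, 4], [1, 3]] with P⁻¹ = [[−3, 4], [1, −1]], and B = P·diag(−2, −3)·P⁻¹.
Then B⁵ = P·diag(−32, −243)·P⁻¹ = [[−32, −972], [−32, −729]] · [[−3, 4], [1, −1]] = [[−876, 844], [−633, 601]].

[[−876, 844], [−633, 601]]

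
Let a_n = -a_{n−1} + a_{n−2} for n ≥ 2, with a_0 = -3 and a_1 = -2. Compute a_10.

8

With companion matrix B = [[-1, 1], [1, 0]], [a_n, a_{n−1}]ᵀ = B·[a_{n−1}, a_{n−2}]ᵀ, so [a_10, a_9]ᵀ = B^9·[a_1, a_0]ᵀ.
B^9 = [[-55, 34], [34, -21]], giving [a_10, a_9]ᵀ = [[8], [-5]].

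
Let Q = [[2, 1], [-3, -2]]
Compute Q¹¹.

Q² = I (check: tr Q = 0 and det Q = -1), so Q¹¹ = Q since 11 is odd.

[[2, 1], [-3, -2]]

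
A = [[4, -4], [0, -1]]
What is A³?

[[64, -52], [0, -1]]

A² = [[16, -12], [0, 1]]
A³ = [[64, -52], [0, -1]]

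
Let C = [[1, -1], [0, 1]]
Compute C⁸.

C = I + N where N = [[0, -1], [0, 0]] is strictly upper-triangular, so N² = 0.
(I + N)⁸ = I + 8·N = [[1, -8], [0, 1]].

[[1, -8], [0, 1]]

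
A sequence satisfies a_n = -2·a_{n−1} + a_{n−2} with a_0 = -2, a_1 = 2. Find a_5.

82

With companion matrix B = [[-2, 1], [1, 0]], [a_n, a_{n−1}]ᵀ = B·[a_{n−1}, a_{n−2}]ᵀ, so [a_5, a_4]ᵀ = B⁴·[a_1, a_0]ᵀ.
B⁴ = [[29, -12], [-12, 5]], giving [a_5, a_4]ᵀ = [[82], [-34]].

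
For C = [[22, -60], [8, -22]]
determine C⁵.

tr C = 0 and det C = -4, so the characteristic polynomial is λ² − (0)λ + (-4) with roots 2 and -2.
Eigenvectors give P = [[3, 5], [1, 2]] with P⁻¹ = [[2, -5], [-1, 3]], and C = P·diag(2, -2)·P⁻¹.
Then C⁵ = P·diag(32, -32)·P⁻¹ = [[96, -160], [32, -64]] · [[2, -5], [-1, 3]] = [[352, -960], [128, -352]].

[[352, -960], [128, -352]]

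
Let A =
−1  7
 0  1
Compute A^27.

A² = I (check: tr A = 0 and det A = −1), so A^27 = A since 27 is odd.

[[−1, 7], [0, 1]]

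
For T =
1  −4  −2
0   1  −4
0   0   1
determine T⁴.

[[1, −16, 88], [0, 1, −16], [0, 0, 1]]

T = I + N where N = [[0, −4, −2], [0, 0, −4], [0, 0, 0]] is strictly upper-triangular, so N³ = 0.
(I + N)⁴ = I + 4·N + 6·N² = [[1, −16, 88], [0, 1, −16], [0, 0, 1]].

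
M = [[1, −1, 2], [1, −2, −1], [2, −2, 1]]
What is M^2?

[[4, −3, 5], [−3, 5, 3], [2, 0, 7]]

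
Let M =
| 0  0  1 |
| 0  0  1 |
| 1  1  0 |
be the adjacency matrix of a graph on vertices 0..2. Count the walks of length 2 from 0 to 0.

1

The number of length-2 walks from vertex 0 to vertex 0 is entry (0,0) of M², where M is the adjacency matrix.
M² = [[1, 1, 0], [1, 1, 0], [0, 0, 2]]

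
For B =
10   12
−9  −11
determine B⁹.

tr B = −1 and det B = −2, so the characteristic polynomial is λ² − (−1)λ + (−2) with roots −2 and 1.
Eigenvectors give P = [[−1, 4], [1, −3]] with P⁻¹ = [[3, 4], [1, 1]], and B = P·diag(−2, 1)·P⁻¹.
Then B⁹ = P·diag(−512, 1)·P⁻¹ = [[512, 4], [−512, −3]] · [[3, 4], [1, 1]] = [[1540, 2052], [−1539, −2051]].

[[1540, 2052], [−1539, −2051]]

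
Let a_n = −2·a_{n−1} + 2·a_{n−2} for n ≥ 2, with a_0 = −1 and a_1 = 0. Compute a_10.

With companion matrix A = [[−2, 2], [1, 0]], [a_n, a_{n−1}]ᵀ = A·[a_{n−1}, a_{n−2}]ᵀ, so [a_10, a_9]ᵀ = A^9·[a_1, a_0]ᵀ.
A^9 = [[−6688, 4896], [2448, −1792]], giving [a_10, a_9]ᵀ = [[−4896], [1792]].

−4896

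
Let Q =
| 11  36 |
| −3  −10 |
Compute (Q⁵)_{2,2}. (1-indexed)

tr Q = 1 and det Q = −2, so the characteristic polynomial is λ² − (1)λ + (−2) with roots −1 and 2.
Eigenvectors give P = [[−3, 4], [1, −1]] with P⁻¹ = [[1, 4], [1, 3]], and Q = P·diag(−1, 2)·P⁻¹.
Then Q⁵ = P·diag(−1, 32)·P⁻¹ = [[3, 128], [−1, −32]] · [[1, 4], [1, 3]] = [[131, 396], [−33, −100]].

−100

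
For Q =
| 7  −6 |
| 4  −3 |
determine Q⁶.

[[2185, −2184], [1456, −1455]]

tr Q = 4 and det Q = 3, so the characteristic polynomial is λ² − (4)λ + (3) with roots 3 and 1.
Eigenvectors give P = [[−3, 1], [−2, 1]] with P⁻¹ = [[−1, 1], [−2, 3]], and Q = P·diag(3, 1)·P⁻¹.
Then Q⁶ = P·diag(729, 1)·P⁻¹ = [[−2187, 1], [−1458, 1]] · [[−1, 1], [−2, 3]] = [[2185, −2184], [1456, −1455]].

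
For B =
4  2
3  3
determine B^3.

B^2 = [[22, 14], [21, 15]]
B^3 = [[130, 86], [129, 87]]

[[130, 86], [129, 87]]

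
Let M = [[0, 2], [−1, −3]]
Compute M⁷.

tr M = −3 and det M = 2, so the characteristic polynomial is λ² − (−3)λ + (2) with roots −2 and −1.
Eigenvectors give P = [[1, 2], [−1, −1]] with P⁻¹ = [[−1, −2], [1, 1]], and M = P·diag(−2, −1)·P⁻¹.
Then M⁷ = P·diag(−128, −1)·P⁻¹ = [[−128, −2], [128, 1]] · [[−1, −2], [1, 1]] = [[126, 254], [−127, −255]].

[[126, 254], [−127, −255]]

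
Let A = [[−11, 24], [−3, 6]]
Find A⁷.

[[−18659, 49416], [−6177, 16344]]

tr A = −5 and det A = 6, so the characteristic polynomial is λ² − (−5)λ + (6) with roots −3 and −2.
Eigenvectors give P = [[−3, −8], [−1, −3]] with P⁻¹ = [[−3, 8], [1, −3]], and A = P·diag(−3, −2)·P⁻¹.
Then A⁷ = P·diag(−2187, −128)·P⁻¹ = [[6561, 1024], [2187, 384]] · [[−3, 8], [1, −3]] = [[−18659, 49416], [−6177, 16344]].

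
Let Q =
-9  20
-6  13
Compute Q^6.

[[-3639, 7280], [-2184, 4369]]

tr Q = 4 and det Q = 3, so the characteristic polynomial is λ² − (4)λ + (3) with roots 1 and 3.
Eigenvectors give P = [[2, -5], [1, -3]] with P⁻¹ = [[3, -5], [1, -2]], and Q = P·diag(1, 3)·P⁻¹.
Then Q^6 = P·diag(1, 729)·P⁻¹ = [[2, -3645], [1, -2187]] · [[3, -5], [1, -2]] = [[-3639, 7280], [-2184, 4369]].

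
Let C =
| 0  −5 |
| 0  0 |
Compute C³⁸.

[[0, 0], [0, 0]]

C is strictly triangular, hence nilpotent: C² = 0, so C³⁸ = 0.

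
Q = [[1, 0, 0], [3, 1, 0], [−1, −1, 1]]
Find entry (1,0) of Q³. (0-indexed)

9

Q = I + N where N = [[0, 0, 0], [3, 0, 0], [−1, −1, 0]] is strictly lower-triangular, so N³ = 0.
(I + N)³ = I + 3·N + 3·N² = [[1, 0, 0], [9, 1, 0], [−12, −3, 1]].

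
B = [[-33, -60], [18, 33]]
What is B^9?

tr B = 0 and det B = -9, so the characteristic polynomial is λ² − (0)λ + (-9) with roots -3 and 3.
Eigenvectors give P = [[-2, -5], [1, 3]] with P⁻¹ = [[-3, -5], [1, 2]], and B = P·diag(-3, 3)·P⁻¹.
Then B^9 = P·diag(-19683, 19683)·P⁻¹ = [[39366, -98415], [-19683, 59049]] · [[-3, -5], [1, 2]] = [[-216513, -393660], [118098, 216513]].

[[-216513, -393660], [118098, 216513]]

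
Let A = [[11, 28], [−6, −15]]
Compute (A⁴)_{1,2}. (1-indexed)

−1120

tr A = −4 and det A = 3, so the characteristic polynomial is λ² − (−4)λ + (3) with roots −3 and −1.
Eigenvectors give P = [[−2, 7], [1, −3]] with P⁻¹ = [[3, 7], [1, 2]], and A = P·diag(−3, −1)·P⁻¹.
Then A⁴ = P·diag(81, 1)·P⁻¹ = [[−162, 7], [81, −3]] · [[3, 7], [1, 2]] = [[−479, −1120], [240, 561]].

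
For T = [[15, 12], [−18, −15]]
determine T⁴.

[[81, 0], [0, 81]]

tr T = 0 and det T = −9, so the characteristic polynomial is λ² − (0)λ + (−9) with roots −3 and 3.
Eigenvectors give P = [[−2, −1], [3, 1]] with P⁻¹ = [[1, 1], [−3, −2]], and T = P·diag(−3, 3)·P⁻¹.
Then T⁴ = P·diag(81, 81)·P⁻¹ = [[−162, −81], [243, 81]] · [[1, 1], [−3, −2]] = [[81, 0], [0, 81]].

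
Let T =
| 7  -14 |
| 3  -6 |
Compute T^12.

[[7, -14], [3, -6]]

T² = T (a projection; rank 1, trace 1), so T^12 = T.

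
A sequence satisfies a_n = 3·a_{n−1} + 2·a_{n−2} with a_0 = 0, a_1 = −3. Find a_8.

−18837

With companion matrix A = [[3, 2], [1, 0]], [a_n, a_{n−1}]ᵀ = A·[a_{n−1}, a_{n−2}]ᵀ, so [a_8, a_7]ᵀ = A⁷·[a_1, a_0]ᵀ.
A⁷ = [[6279, 3526], [1763, 990]], giving [a_8, a_7]ᵀ = [[−18837], [−5289]].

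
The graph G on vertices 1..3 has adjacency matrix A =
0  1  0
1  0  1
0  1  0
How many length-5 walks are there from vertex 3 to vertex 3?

0

The number of length-5 walks from vertex 3 to vertex 3 is entry (3,3) of A^5, where A is the adjacency matrix.
A^2 = [[1, 0, 1], [0, 2, 0], [1, 0, 1]]
A^3 = [[0, 2, 0], [2, 0, 2], [0, 2, 0]]
A^4 = [[2, 0, 2], [0, 4, 0], [2, 0, 2]]
A^5 = [[0, 4, 0], [4, 0, 4], [0, 4, 0]]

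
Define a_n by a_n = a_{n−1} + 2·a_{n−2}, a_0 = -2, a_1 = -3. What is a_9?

With companion matrix C = [[1, 2], [1, 0]], [a_n, a_{n−1}]ᵀ = C·[a_{n−1}, a_{n−2}]ᵀ, so [a_9, a_8]ᵀ = C⁸·[a_1, a_0]ᵀ.
C⁸ = [[171, 170], [85, 86]], giving [a_9, a_8]ᵀ = [[-853], [-427]].

-853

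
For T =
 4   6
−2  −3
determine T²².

T² = T (a projection; rank 1, trace 1), so T²² = T.

[[4, 6], [−2, −3]]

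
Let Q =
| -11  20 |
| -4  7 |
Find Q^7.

[[-10931, 21860], [-4372, 8743]]

tr Q = -4 and det Q = 3, so the characteristic polynomial is λ² − (-4)λ + (3) with roots -1 and -3.
Eigenvectors give P = [[-2, 5], [-1, 2]] with P⁻¹ = [[2, -5], [1, -2]], and Q = P·diag(-1, -3)·P⁻¹.
Then Q^7 = P·diag(-1, -2187)·P⁻¹ = [[2, -10935], [1, -4374]] · [[2, -5], [1, -2]] = [[-10931, 21860], [-4372, 8743]].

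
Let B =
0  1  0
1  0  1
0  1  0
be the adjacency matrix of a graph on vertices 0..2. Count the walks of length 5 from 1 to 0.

The number of length-5 walks from vertex 1 to vertex 0 is entry (1,0) of B⁵, where B is the adjacency matrix.
B² = [[1, 0, 1], [0, 2, 0], [1, 0, 1]]
B³ = [[0, 2, 0], [2, 0, 2], [0, 2, 0]]
B⁴ = [[2, 0, 2], [0, 4, 0], [2, 0, 2]]
B⁵ = [[0, 4, 0], [4, 0, 4], [0, 4, 0]]

4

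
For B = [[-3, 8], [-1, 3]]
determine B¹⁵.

[[-3, 8], [-1, 3]]

B² = I (check: tr B = 0 and det B = -1), so B¹⁵ = B since 15 is odd.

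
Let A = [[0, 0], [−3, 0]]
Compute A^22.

[[0, 0], [0, 0]]

A is strictly triangular, hence nilpotent: A^2 = 0, so A^22 = 0.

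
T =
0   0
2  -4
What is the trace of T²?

16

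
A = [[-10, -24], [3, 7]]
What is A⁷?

tr A = -3 and det A = 2, so the characteristic polynomial is λ² − (-3)λ + (2) with roots -1 and -2.
Eigenvectors give P = [[-8, -3], [3, 1]] with P⁻¹ = [[1, 3], [-3, -8]], and A = P·diag(-1, -2)·P⁻¹.
Then A⁷ = P·diag(-1, -128)·P⁻¹ = [[8, 384], [-3, -128]] · [[1, 3], [-3, -8]] = [[-1144, -3048], [381, 1015]].

[[-1144, -3048], [381, 1015]]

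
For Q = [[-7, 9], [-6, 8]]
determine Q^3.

[[-19, 27], [-18, 26]]

tr Q = 1 and det Q = -2, so the characteristic polynomial is λ² − (1)λ + (-2) with roots 2 and -1.
Eigenvectors give P = [[1, 3], [1, 2]] with P⁻¹ = [[-2, 3], [1, -1]], and Q = P·diag(2, -1)·P⁻¹.
Then Q^3 = P·diag(8, -1)·P⁻¹ = [[8, -3], [8, -2]] · [[-2, 3], [1, -1]] = [[-19, 27], [-18, 26]].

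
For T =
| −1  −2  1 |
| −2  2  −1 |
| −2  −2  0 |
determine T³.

T² = [[3, −4, 1], [0, 10, −4], [6, 0, 0]]
T³ = [[3, −16, 7], [−12, 28, −10], [−6, −12, 6]]

[[3, −16, 7], [−12, 28, −10], [−6, −12, 6]]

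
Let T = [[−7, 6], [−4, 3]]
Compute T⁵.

[[−727, 726], [−484, 483]]

tr T = −4 and det T = 3, so the characteristic polynomial is λ² − (−4)λ + (3) with roots −3 and −1.
Eigenvectors give P = [[3, 1], [2, 1]] with P⁻¹ = [[1, −1], [−2, 3]], and T = P·diag(−3, −1)·P⁻¹.
Then T⁵ = P·diag(−243, −1)·P⁻¹ = [[−729, −1], [−486, −1]] · [[1, −1], [−2, 3]] = [[−727, 726], [−484, 483]].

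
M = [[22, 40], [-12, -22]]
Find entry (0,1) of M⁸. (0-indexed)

0

tr M = 0 and det M = -4, so the characteristic polynomial is λ² − (0)λ + (-4) with roots -2 and 2.
Eigenvectors give P = [[-5, -2], [3, 1]] with P⁻¹ = [[1, 2], [-3, -5]], and M = P·diag(-2, 2)·P⁻¹.
Then M⁸ = P·diag(256, 256)·P⁻¹ = [[-1280, -512], [768, 256]] · [[1, 2], [-3, -5]] = [[256, 0], [0, 256]].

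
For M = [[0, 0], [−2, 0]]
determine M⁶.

[[0, 0], [0, 0]]

M is strictly triangular, hence nilpotent: M² = 0, so M⁶ = 0.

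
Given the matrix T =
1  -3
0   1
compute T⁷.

T = I + N where N = [[0, -3], [0, 0]] is strictly upper-triangular, so N² = 0.
(I + N)⁷ = I + 7·N = [[1, -21], [0, 1]].

[[1, -21], [0, 1]]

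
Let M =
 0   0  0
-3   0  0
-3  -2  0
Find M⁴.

M is strictly triangular, hence nilpotent: M³ = 0, so M⁴ = 0.

[[0, 0, 0], [0, 0, 0], [0, 0, 0]]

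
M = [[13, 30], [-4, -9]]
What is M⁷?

tr M = 4 and det M = 3, so the characteristic polynomial is λ² − (4)λ + (3) with roots 3 and 1.
Eigenvectors give P = [[-3, -5], [1, 2]] with P⁻¹ = [[-2, -5], [1, 3]], and M = P·diag(3, 1)·P⁻¹.
Then M⁷ = P·diag(2187, 1)·P⁻¹ = [[-6561, -5], [2187, 2]] · [[-2, -5], [1, 3]] = [[13117, 32790], [-4372, -10929]].

[[13117, 32790], [-4372, -10929]]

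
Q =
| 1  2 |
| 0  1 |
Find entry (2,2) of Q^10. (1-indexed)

1

Q = I + N where N = [[0, 2], [0, 0]] is strictly upper-triangular, so N^2 = 0.
(I + N)^10 = I + 10·N = [[1, 20], [0, 1]].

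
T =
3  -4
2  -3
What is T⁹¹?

[[3, -4], [2, -3]]

T² = I (check: tr T = 0 and det T = -1), so T⁹¹ = T since 91 is odd.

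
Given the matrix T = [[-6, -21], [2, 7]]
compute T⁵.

[[-6, -21], [2, 7]]

T² = T (a projection; rank 1, trace 1), so T⁵ = T.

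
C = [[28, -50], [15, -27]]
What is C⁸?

tr C = 1 and det C = -6, so the characteristic polynomial is λ² − (1)λ + (-6) with roots 3 and -2.
Eigenvectors give P = [[2, -5], [1, -3]] with P⁻¹ = [[3, -5], [1, -2]], and C = P·diag(3, -2)·P⁻¹.
Then C⁸ = P·diag(6561, 256)·P⁻¹ = [[13122, -1280], [6561, -768]] · [[3, -5], [1, -2]] = [[38086, -63050], [18915, -31269]].

[[38086, -63050], [18915, -31269]]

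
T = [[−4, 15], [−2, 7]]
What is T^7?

[[−634, 1905], [−254, 763]]

tr T = 3 and det T = 2, so the characteristic polynomial is λ² − (3)λ + (2) with roots 2 and 1.
Eigenvectors give P = [[−5, −3], [−2, −1]] with P⁻¹ = [[1, −3], [−2, 5]], and T = P·diag(2, 1)·P⁻¹.
Then T^7 = P·diag(128, 1)·P⁻¹ = [[−640, −3], [−256, −1]] · [[1, −3], [−2, 5]] = [[−634, 1905], [−254, 763]].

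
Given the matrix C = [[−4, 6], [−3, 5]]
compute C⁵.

[[−34, 66], [−33, 65]]

tr C = 1 and det C = −2, so the characteristic polynomial is λ² − (1)λ + (−2) with roots 2 and −1.
Eigenvectors give P = [[−1, 2], [−1, 1]] with P⁻¹ = [[1, −2], [1, −1]], and C = P·diag(2, −1)·P⁻¹.
Then C⁵ = P·diag(32, −1)·P⁻¹ = [[−32, −2], [−32, −1]] · [[1, −2], [1, −1]] = [[−34, 66], [−33, 65]].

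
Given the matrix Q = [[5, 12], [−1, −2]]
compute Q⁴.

[[61, 180], [−15, −44]]

tr Q = 3 and det Q = 2, so the characteristic polynomial is λ² − (3)λ + (2) with roots 1 and 2.
Eigenvectors give P = [[−3, 4], [1, −1]] with P⁻¹ = [[1, 4], [1, 3]], and Q = P·diag(1, 2)·P⁻¹.
Then Q⁴ = P·diag(1, 16)·P⁻¹ = [[−3, 64], [1, −16]] · [[1, 4], [1, 3]] = [[61, 180], [−15, −44]].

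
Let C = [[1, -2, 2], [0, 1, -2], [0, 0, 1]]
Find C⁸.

C = I + N where N = [[0, -2, 2], [0, 0, -2], [0, 0, 0]] is strictly upper-triangular, so N³ = 0.
(I + N)⁸ = I + 8·N + 28·N² = [[1, -16, 128], [0, 1, -16], [0, 0, 1]].

[[1, -16, 128], [0, 1, -16], [0, 0, 1]]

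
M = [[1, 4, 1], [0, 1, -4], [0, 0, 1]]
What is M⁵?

M = I + N where N = [[0, 4, 1], [0, 0, -4], [0, 0, 0]] is strictly upper-triangular, so N³ = 0.
(I + N)⁵ = I + 5·N + 10·N² = [[1, 20, -155], [0, 1, -20], [0, 0, 1]].

[[1, 20, -155], [0, 1, -20], [0, 0, 1]]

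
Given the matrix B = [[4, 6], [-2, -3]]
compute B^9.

[[4, 6], [-2, -3]]

B² = B (a projection; rank 1, trace 1), so B^9 = B.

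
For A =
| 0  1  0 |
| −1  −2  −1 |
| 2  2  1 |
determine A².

[[−1, −2, −1], [0, 1, 1], [0, 0, −1]]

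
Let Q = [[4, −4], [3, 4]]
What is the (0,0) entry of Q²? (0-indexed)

4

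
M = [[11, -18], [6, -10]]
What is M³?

[[35, -54], [18, -28]]

tr M = 1 and det M = -2, so the characteristic polynomial is λ² − (1)λ + (-2) with roots 2 and -1.
Eigenvectors give P = [[2, 3], [1, 2]] with P⁻¹ = [[2, -3], [-1, 2]], and M = P·diag(2, -1)·P⁻¹.
Then M³ = P·diag(8, -1)·P⁻¹ = [[16, -3], [8, -2]] · [[2, -3], [-1, 2]] = [[35, -54], [18, -28]].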